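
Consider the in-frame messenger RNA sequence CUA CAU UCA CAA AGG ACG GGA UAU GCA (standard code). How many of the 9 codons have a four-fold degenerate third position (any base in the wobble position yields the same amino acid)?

Codon 1 CUA (Leu): third position 4-fold.
Codon 2 CAU (His): third position 2-fold.
Codon 3 UCA (Ser): third position 4-fold.
Codon 4 CAA (Gln): third position 2-fold.
Codon 5 AGG (Arg): third position 2-fold.
Codon 6 ACG (Thr): third position 4-fold.
Codon 7 GGA (Gly): third position 4-fold.
Codon 8 UAU (Tyr): third position 2-fold.
Codon 9 GCA (Ala): third position 4-fold.
Four-fold degenerate third positions: 5.

5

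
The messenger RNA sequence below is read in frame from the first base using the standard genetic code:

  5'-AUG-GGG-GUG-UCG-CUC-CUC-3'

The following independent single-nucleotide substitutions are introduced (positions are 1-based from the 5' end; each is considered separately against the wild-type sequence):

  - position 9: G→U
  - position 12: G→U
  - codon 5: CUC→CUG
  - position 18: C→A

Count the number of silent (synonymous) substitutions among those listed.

4

Codon 3: GUG (Val) → GUU (Val) — synonymous.
Codon 4: UCG (Ser) → UCU (Ser) — synonymous.
Codon 5: CUC (Leu) → CUG (Leu) — synonymous.
Codon 6: CUC (Leu) → CUA (Leu) — synonymous.
Synonymous: 4 of 4.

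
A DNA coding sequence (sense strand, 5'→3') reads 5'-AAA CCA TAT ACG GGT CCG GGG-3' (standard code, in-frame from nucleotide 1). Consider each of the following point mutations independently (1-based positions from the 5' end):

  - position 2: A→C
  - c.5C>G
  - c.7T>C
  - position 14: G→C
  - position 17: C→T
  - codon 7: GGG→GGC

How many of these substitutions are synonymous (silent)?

Codon 1: AAA (Lys) → ACA (Thr) — missense.
Codon 2: CCA (Pro) → CGA (Arg) — missense.
Codon 3: TAT (Tyr) → CAT (His) — missense.
Codon 5: GGT (Gly) → GCT (Ala) — missense.
Codon 6: CCG (Pro) → CTG (Leu) — missense.
Codon 7: GGG (Gly) → GGC (Gly) — synonymous.
Synonymous: 1 of 6.

1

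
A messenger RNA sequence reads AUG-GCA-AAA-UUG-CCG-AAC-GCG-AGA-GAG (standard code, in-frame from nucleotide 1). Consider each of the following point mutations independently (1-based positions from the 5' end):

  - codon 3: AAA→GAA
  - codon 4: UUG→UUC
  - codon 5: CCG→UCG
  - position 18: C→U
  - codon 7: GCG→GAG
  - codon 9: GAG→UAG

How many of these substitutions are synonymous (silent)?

1

Codon 3: AAA (Lys) → GAA (Glu) — missense.
Codon 4: UUG (Leu) → UUC (Phe) — missense.
Codon 5: CCG (Pro) → UCG (Ser) — missense.
Codon 6: AAC (Asn) → AAU (Asn) — synonymous.
Codon 7: GCG (Ala) → GAG (Glu) — missense.
Codon 9: GAG (Glu) → UAG (Stop) — nonsense.
Synonymous: 1 of 6.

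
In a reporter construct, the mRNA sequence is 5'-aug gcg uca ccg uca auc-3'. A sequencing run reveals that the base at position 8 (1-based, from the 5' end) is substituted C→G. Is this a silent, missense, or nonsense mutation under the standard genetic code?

nonsense

Position 8 falls in codon 3: UCA → Ser.
After the substitution the codon is UGA → Stop.
The new codon is a stop codon, so this is a nonsense mutation.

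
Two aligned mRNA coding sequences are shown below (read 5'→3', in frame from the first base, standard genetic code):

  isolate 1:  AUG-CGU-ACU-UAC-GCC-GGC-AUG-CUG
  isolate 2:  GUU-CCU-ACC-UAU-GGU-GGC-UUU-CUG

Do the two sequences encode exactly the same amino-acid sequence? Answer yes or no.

Codon 1: AUG Met / GUU Val — nonsynonymous.
Codon 2: CGU Arg / CCU Pro — nonsynonymous.
Codon 3: ACU Thr / ACC Thr — synonymous.
Codon 4: UAC Tyr / UAU Tyr — synonymous.
Codon 5: GCC Ala / GGU Gly — nonsynonymous.
Codon 6: GGC Gly / GGC Gly — identical.
Codon 7: AUG Met / UUU Phe — nonsynonymous.
Codon 8: CUG Leu / CUG Leu — identical.
Nonsynonymous differences: 4 → different protein.

no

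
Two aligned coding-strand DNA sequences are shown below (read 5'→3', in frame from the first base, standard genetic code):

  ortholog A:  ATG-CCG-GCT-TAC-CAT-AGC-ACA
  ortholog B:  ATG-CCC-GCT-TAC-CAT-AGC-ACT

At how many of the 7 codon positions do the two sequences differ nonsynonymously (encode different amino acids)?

0

Codon 1: ATG Met / ATG Met — identical.
Codon 2: CCG Pro / CCC Pro — synonymous.
Codon 3: GCT Ala / GCT Ala — identical.
Codon 4: TAC Tyr / TAC Tyr — identical.
Codon 5: CAT His / CAT His — identical.
Codon 6: AGC Ser / AGC Ser — identical.
Codon 7: ACA Thr / ACT Thr — synonymous.
Nonsynonymous differences: 0.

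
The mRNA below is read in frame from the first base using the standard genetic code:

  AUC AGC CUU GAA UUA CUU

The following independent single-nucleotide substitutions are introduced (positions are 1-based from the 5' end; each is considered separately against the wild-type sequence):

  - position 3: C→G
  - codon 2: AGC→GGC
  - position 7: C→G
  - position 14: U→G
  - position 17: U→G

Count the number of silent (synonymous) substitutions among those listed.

Codon 1: AUC (Ile) → AUG (Met) — missense.
Codon 2: AGC (Ser) → GGC (Gly) — missense.
Codon 3: CUU (Leu) → GUU (Val) — missense.
Codon 5: UUA (Leu) → UGA (Stop) — nonsense.
Codon 6: CUU (Leu) → CGU (Arg) — missense.
Synonymous: 0 of 5.

0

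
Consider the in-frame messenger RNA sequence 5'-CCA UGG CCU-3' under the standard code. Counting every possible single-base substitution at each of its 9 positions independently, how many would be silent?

6

Codon 1 (CCA, Pro): 3 synonymous substitutions.
Codon 2 (UGG, Trp): 0 synonymous substitutions.
Codon 3 (CCU, Pro): 3 synonymous substitutions.
Total: 3 + 0 + 3 = 6.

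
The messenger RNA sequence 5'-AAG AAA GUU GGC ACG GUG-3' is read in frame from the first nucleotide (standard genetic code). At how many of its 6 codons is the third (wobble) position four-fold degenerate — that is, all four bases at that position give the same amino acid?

4

Codon 1 AAG (Lys): third position 2-fold.
Codon 2 AAA (Lys): third position 2-fold.
Codon 3 GUU (Val): third position 4-fold.
Codon 4 GGC (Gly): third position 4-fold.
Codon 5 ACG (Thr): third position 4-fold.
Codon 6 GUG (Val): third position 4-fold.
Four-fold degenerate third positions: 4.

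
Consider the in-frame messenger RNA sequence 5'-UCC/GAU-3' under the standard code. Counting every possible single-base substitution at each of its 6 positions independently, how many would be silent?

Codon 1 (UCC, Ser): 3 synonymous substitutions.
Codon 2 (GAU, Asp): 1 synonymous substitution.
Total: 3 + 1 = 4.

4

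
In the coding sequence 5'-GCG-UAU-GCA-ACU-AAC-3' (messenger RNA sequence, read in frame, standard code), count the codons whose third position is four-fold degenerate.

3

Codon 1 GCG (Ala): third position 4-fold.
Codon 2 UAU (Tyr): third position 2-fold.
Codon 3 GCA (Ala): third position 4-fold.
Codon 4 ACU (Thr): third position 4-fold.
Codon 5 AAC (Asn): third position 2-fold.
Four-fold degenerate third positions: 3.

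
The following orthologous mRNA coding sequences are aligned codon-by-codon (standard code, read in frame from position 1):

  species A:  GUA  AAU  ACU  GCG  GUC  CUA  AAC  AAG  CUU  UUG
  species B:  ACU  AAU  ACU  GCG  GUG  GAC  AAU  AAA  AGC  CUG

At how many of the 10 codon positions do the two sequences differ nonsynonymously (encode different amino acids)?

Codon 1: GUA Val / ACU Thr — nonsynonymous.
Codon 2: AAU Asn / AAU Asn — identical.
Codon 3: ACU Thr / ACU Thr — identical.
Codon 4: GCG Ala / GCG Ala — identical.
Codon 5: GUC Val / GUG Val — synonymous.
Codon 6: CUA Leu / GAC Asp — nonsynonymous.
Codon 7: AAC Asn / AAU Asn — synonymous.
Codon 8: AAG Lys / AAA Lys — synonymous.
Codon 9: CUU Leu / AGC Ser — nonsynonymous.
Codon 10: UUG Leu / CUG Leu — synonymous.
Nonsynonymous differences: 3.

3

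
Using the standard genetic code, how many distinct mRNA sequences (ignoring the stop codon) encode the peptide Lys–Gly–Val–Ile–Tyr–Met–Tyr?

Lys: 2 codons.
Gly: 4 codons.
Val: 4 codons.
Ile: 3 codons.
Tyr: 2 codons.
Met: 1 codon.
Tyr: 2 codons.
2 × 4 × 4 × 3 × 2 × 1 × 2 = 384.

384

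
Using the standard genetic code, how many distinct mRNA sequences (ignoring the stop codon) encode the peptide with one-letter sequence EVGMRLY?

2304

Glu: 2 codons.
Val: 4 codons.
Gly: 4 codons.
Met: 1 codon.
Arg: 6 codons.
Leu: 6 codons.
Tyr: 2 codons.
2 × 4 × 4 × 1 × 6 × 6 × 2 = 2304.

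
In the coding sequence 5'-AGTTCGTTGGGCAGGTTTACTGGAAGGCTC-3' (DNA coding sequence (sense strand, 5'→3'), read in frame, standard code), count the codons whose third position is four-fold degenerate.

5

Codon 1 AGT (Ser): third position 2-fold.
Codon 2 TCG (Ser): third position 4-fold.
Codon 3 TTG (Leu): third position 2-fold.
Codon 4 GGC (Gly): third position 4-fold.
Codon 5 AGG (Arg): third position 2-fold.
Codon 6 TTT (Phe): third position 2-fold.
Codon 7 ACT (Thr): third position 4-fold.
Codon 8 GGA (Gly): third position 4-fold.
Codon 9 AGG (Arg): third position 2-fold.
Codon 10 CTC (Leu): third position 4-fold.
Four-fold degenerate third positions: 5.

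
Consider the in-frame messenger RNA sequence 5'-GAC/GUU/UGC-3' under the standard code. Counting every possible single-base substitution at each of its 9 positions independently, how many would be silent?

5

Codon 1 (GAC, Asp): 1 synonymous substitution.
Codon 2 (GUU, Val): 3 synonymous substitutions.
Codon 3 (UGC, Cys): 1 synonymous substitution.
Total: 1 + 3 + 1 = 5.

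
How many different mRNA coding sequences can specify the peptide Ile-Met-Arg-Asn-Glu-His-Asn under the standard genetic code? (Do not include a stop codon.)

288

Ile: 3 codons.
Met: 1 codon.
Arg: 6 codons.
Asn: 2 codons.
Glu: 2 codons.
His: 2 codons.
Asn: 2 codons.
3 × 1 × 6 × 2 × 2 × 2 × 2 = 288.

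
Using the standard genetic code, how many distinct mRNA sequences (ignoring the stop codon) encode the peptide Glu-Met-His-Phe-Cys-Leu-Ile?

Glu: 2 codons.
Met: 1 codon.
His: 2 codons.
Phe: 2 codons.
Cys: 2 codons.
Leu: 6 codons.
Ile: 3 codons.
2 × 1 × 2 × 2 × 2 × 6 × 3 = 288.

288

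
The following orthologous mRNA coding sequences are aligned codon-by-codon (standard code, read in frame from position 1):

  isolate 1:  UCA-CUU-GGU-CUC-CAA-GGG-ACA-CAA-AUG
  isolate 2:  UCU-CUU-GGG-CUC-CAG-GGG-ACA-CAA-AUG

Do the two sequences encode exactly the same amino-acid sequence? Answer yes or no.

yes

Codon 1: UCA Ser / UCU Ser — synonymous.
Codon 2: CUU Leu / CUU Leu — identical.
Codon 3: GGU Gly / GGG Gly — synonymous.
Codon 4: CUC Leu / CUC Leu — identical.
Codon 5: CAA Gln / CAG Gln — synonymous.
Codon 6: GGG Gly / GGG Gly — identical.
Codon 7: ACA Thr / ACA Thr — identical.
Codon 8: CAA Gln / CAA Gln — identical.
Codon 9: AUG Met / AUG Met — identical.
Nonsynonymous differences: 0 → same protein.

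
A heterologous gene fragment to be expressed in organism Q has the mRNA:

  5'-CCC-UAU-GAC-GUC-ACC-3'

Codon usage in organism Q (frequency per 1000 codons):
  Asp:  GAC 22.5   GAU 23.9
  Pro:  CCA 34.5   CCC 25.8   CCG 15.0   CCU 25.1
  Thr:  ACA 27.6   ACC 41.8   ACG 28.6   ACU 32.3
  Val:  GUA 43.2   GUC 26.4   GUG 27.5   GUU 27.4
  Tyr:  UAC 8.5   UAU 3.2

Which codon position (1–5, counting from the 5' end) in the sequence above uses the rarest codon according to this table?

2

Codon 1 CCC (Pro): 25.8 per 1000.
Codon 2 UAU (Tyr): 3.2 per 1000.
Codon 3 GAC (Asp): 22.5 per 1000.
Codon 4 GUC (Val): 26.4 per 1000.
Codon 5 ACC (Thr): 41.8 per 1000.
Lowest frequency is 3.2 at codon 2.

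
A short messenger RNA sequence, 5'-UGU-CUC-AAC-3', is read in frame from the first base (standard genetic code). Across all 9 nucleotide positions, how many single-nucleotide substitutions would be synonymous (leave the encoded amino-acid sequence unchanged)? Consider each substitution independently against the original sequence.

5

Codon 1 (UGU, Cys): 1 synonymous substitution.
Codon 2 (CUC, Leu): 3 synonymous substitutions.
Codon 3 (AAC, Asn): 1 synonymous substitution.
Total: 1 + 3 + 1 = 5.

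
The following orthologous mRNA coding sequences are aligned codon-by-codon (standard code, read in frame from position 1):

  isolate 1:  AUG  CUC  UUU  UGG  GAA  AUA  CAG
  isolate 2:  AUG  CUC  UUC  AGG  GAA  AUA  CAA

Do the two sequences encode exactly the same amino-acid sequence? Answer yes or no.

no

Codon 1: AUG Met / AUG Met — identical.
Codon 2: CUC Leu / CUC Leu — identical.
Codon 3: UUU Phe / UUC Phe — synonymous.
Codon 4: UGG Trp / AGG Arg — nonsynonymous.
Codon 5: GAA Glu / GAA Glu — identical.
Codon 6: AUA Ile / AUA Ile — identical.
Codon 7: CAG Gln / CAA Gln — synonymous.
Nonsynonymous differences: 1 → different protein.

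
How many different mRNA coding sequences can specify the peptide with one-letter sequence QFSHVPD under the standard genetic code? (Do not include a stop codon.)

1536

Gln: 2 codons.
Phe: 2 codons.
Ser: 6 codons.
His: 2 codons.
Val: 4 codons.
Pro: 4 codons.
Asp: 2 codons.
2 × 2 × 6 × 2 × 4 × 4 × 2 = 1536.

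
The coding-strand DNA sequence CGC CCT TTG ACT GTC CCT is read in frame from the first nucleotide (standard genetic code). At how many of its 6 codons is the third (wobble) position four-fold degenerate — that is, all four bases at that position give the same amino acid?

5

Codon 1 CGC (Arg): third position 4-fold.
Codon 2 CCT (Pro): third position 4-fold.
Codon 3 TTG (Leu): third position 2-fold.
Codon 4 ACT (Thr): third position 4-fold.
Codon 5 GTC (Val): third position 4-fold.
Codon 6 CCT (Pro): third position 4-fold.
Four-fold degenerate third positions: 5.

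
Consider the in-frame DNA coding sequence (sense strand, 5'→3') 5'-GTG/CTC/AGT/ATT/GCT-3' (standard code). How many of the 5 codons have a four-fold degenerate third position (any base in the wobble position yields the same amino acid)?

3

Codon 1 GTG (Val): third position 4-fold.
Codon 2 CTC (Leu): third position 4-fold.
Codon 3 AGT (Ser): third position 2-fold.
Codon 4 ATT (Ile): third position 3-fold.
Codon 5 GCT (Ala): third position 4-fold.
Four-fold degenerate third positions: 3.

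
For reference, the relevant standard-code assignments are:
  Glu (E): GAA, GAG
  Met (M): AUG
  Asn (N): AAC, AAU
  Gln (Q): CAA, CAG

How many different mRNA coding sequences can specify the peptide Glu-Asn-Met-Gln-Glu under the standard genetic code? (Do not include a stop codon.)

Glu: 2 codons.
Asn: 2 codons.
Met: 1 codon.
Gln: 2 codons.
Glu: 2 codons.
2 × 2 × 1 × 2 × 2 = 16.

16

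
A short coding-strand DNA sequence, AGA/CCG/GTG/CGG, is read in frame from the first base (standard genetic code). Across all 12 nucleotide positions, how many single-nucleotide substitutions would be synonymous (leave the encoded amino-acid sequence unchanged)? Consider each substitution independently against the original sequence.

Codon 1 (AGA, Arg): 2 synonymous substitutions.
Codon 2 (CCG, Pro): 3 synonymous substitutions.
Codon 3 (GTG, Val): 3 synonymous substitutions.
Codon 4 (CGG, Arg): 4 synonymous substitutions.
Total: 2 + 3 + 3 + 4 = 12.

12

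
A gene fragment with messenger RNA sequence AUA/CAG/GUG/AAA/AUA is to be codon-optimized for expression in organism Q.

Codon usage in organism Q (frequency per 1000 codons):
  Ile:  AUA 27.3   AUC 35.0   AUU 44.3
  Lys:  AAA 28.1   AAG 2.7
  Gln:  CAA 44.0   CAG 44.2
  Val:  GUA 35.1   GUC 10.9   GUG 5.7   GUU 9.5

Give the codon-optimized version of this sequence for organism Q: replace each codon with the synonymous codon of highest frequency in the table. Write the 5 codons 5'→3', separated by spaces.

Codon 1 (Ile): best is AUU at 44.3.
Codon 2 (Gln): best is CAG at 44.2.
Codon 3 (Val): best is GUA at 35.1.
Codon 4 (Lys): best is AAA at 28.1.
Codon 5 (Ile): best is AUU at 44.3.

AUU CAG GUA AAA AUU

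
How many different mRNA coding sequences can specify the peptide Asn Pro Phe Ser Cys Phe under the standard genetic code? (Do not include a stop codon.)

384

Asn: 2 codons.
Pro: 4 codons.
Phe: 2 codons.
Ser: 6 codons.
Cys: 2 codons.
Phe: 2 codons.
2 × 4 × 2 × 6 × 2 × 2 = 384.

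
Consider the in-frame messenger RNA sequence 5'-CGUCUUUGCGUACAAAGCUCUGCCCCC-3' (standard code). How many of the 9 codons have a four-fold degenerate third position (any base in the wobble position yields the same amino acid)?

Codon 1 CGU (Arg): third position 4-fold.
Codon 2 CUU (Leu): third position 4-fold.
Codon 3 UGC (Cys): third position 2-fold.
Codon 4 GUA (Val): third position 4-fold.
Codon 5 CAA (Gln): third position 2-fold.
Codon 6 AGC (Ser): third position 2-fold.
Codon 7 UCU (Ser): third position 4-fold.
Codon 8 GCC (Ala): third position 4-fold.
Codon 9 CCC (Pro): third position 4-fold.
Four-fold degenerate third positions: 6.

6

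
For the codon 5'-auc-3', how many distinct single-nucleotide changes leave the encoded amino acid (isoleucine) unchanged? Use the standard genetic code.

2

Position 1: none → 0 synonymous.
Position 2: none → 0 synonymous.
Position 3: AUU, AUA → 2 synonymous.
Total: 0 + 0 + 2 = 2.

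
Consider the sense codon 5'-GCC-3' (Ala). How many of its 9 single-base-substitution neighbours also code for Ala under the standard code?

Position 1: none → 0 synonymous.
Position 2: none → 0 synonymous.
Position 3: GCU, GCA, GCG → 3 synonymous.
Total: 0 + 0 + 3 = 3.

3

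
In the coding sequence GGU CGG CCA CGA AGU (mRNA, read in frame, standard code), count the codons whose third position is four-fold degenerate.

4

Codon 1 GGU (Gly): third position 4-fold.
Codon 2 CGG (Arg): third position 4-fold.
Codon 3 CCA (Pro): third position 4-fold.
Codon 4 CGA (Arg): third position 4-fold.
Codon 5 AGU (Ser): third position 2-fold.
Four-fold degenerate third positions: 4.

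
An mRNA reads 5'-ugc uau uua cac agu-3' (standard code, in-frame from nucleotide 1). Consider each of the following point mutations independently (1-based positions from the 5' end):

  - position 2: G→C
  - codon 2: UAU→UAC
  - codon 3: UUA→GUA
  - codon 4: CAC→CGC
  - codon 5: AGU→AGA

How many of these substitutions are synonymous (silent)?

Codon 1: UGC (Cys) → UCC (Ser) — missense.
Codon 2: UAU (Tyr) → UAC (Tyr) — synonymous.
Codon 3: UUA (Leu) → GUA (Val) — missense.
Codon 4: CAC (His) → CGC (Arg) — missense.
Codon 5: AGU (Ser) → AGA (Arg) — missense.
Synonymous: 1 of 5.

1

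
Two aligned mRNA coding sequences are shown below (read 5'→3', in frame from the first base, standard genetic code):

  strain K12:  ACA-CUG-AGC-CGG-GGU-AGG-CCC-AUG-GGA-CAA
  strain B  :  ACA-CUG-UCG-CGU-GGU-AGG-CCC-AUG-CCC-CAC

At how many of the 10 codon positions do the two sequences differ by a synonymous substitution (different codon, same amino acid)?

Codon 1: ACA Thr / ACA Thr — identical.
Codon 2: CUG Leu / CUG Leu — identical.
Codon 3: AGC Ser / UCG Ser — synonymous.
Codon 4: CGG Arg / CGU Arg — synonymous.
Codon 5: GGU Gly / GGU Gly — identical.
Codon 6: AGG Arg / AGG Arg — identical.
Codon 7: CCC Pro / CCC Pro — identical.
Codon 8: AUG Met / AUG Met — identical.
Codon 9: GGA Gly / CCC Pro — nonsynonymous.
Codon 10: CAA Gln / CAC His — nonsynonymous.
Synonymous differences: 2.

2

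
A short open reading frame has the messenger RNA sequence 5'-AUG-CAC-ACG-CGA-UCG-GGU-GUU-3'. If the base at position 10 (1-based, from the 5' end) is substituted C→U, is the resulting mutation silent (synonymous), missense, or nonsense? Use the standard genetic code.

nonsense

Position 10 falls in codon 4: CGA → Arg.
After the substitution the codon is UGA → Stop.
The new codon is a stop codon, so this is a nonsense mutation.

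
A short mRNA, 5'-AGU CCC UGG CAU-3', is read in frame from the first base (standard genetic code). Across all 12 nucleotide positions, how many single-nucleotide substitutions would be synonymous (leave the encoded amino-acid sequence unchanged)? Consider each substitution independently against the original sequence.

5

Codon 1 (AGU, Ser): 1 synonymous substitution.
Codon 2 (CCC, Pro): 3 synonymous substitutions.
Codon 3 (UGG, Trp): 0 synonymous substitutions.
Codon 4 (CAU, His): 1 synonymous substitution.
Total: 1 + 3 + 0 + 1 = 5.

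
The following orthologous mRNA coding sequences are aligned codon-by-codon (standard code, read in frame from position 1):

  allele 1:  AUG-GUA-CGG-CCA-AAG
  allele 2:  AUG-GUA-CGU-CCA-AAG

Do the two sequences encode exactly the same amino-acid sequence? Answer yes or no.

Codon 1: AUG Met / AUG Met — identical.
Codon 2: GUA Val / GUA Val — identical.
Codon 3: CGG Arg / CGU Arg — synonymous.
Codon 4: CCA Pro / CCA Pro — identical.
Codon 5: AAG Lys / AAG Lys — identical.
Nonsynonymous differences: 0 → same protein.

yes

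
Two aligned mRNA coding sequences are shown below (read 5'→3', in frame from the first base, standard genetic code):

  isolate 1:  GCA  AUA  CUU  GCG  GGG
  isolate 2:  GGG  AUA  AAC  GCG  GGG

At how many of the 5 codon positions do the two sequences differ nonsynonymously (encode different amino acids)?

2

Codon 1: GCA Ala / GGG Gly — nonsynonymous.
Codon 2: AUA Ile / AUA Ile — identical.
Codon 3: CUU Leu / AAC Asn — nonsynonymous.
Codon 4: GCG Ala / GCG Ala — identical.
Codon 5: GGG Gly / GGG Gly — identical.
Nonsynonymous differences: 2.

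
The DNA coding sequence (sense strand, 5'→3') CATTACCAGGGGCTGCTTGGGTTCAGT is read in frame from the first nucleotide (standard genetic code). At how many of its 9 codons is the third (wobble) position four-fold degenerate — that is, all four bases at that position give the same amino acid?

4

Codon 1 CAT (His): third position 2-fold.
Codon 2 TAC (Tyr): third position 2-fold.
Codon 3 CAG (Gln): third position 2-fold.
Codon 4 GGG (Gly): third position 4-fold.
Codon 5 CTG (Leu): third position 4-fold.
Codon 6 CTT (Leu): third position 4-fold.
Codon 7 GGG (Gly): third position 4-fold.
Codon 8 TTC (Phe): third position 2-fold.
Codon 9 AGT (Ser): third position 2-fold.
Four-fold degenerate third positions: 4.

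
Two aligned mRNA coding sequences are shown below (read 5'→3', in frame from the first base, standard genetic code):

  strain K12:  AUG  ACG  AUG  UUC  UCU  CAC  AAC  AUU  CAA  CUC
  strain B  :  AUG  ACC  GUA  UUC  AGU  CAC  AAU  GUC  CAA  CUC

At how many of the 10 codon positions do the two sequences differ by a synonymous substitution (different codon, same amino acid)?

3

Codon 1: AUG Met / AUG Met — identical.
Codon 2: ACG Thr / ACC Thr — synonymous.
Codon 3: AUG Met / GUA Val — nonsynonymous.
Codon 4: UUC Phe / UUC Phe — identical.
Codon 5: UCU Ser / AGU Ser — synonymous.
Codon 6: CAC His / CAC His — identical.
Codon 7: AAC Asn / AAU Asn — synonymous.
Codon 8: AUU Ile / GUC Val — nonsynonymous.
Codon 9: CAA Gln / CAA Gln — identical.
Codon 10: CUC Leu / CUC Leu — identical.
Synonymous differences: 3.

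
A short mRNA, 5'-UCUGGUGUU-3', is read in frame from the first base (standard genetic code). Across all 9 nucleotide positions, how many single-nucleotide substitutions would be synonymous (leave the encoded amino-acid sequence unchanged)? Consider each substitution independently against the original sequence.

9

Codon 1 (UCU, Ser): 3 synonymous substitutions.
Codon 2 (GGU, Gly): 3 synonymous substitutions.
Codon 3 (GUU, Val): 3 synonymous substitutions.
Total: 3 + 3 + 3 = 9.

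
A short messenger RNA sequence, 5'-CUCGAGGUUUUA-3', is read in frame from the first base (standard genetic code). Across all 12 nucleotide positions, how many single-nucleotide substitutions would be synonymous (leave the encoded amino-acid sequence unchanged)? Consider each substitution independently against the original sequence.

Codon 1 (CUC, Leu): 3 synonymous substitutions.
Codon 2 (GAG, Glu): 1 synonymous substitution.
Codon 3 (GUU, Val): 3 synonymous substitutions.
Codon 4 (UUA, Leu): 2 synonymous substitutions.
Total: 3 + 1 + 3 + 2 = 9.

9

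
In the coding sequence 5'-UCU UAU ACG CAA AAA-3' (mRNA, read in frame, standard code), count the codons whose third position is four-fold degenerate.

2

Codon 1 UCU (Ser): third position 4-fold.
Codon 2 UAU (Tyr): third position 2-fold.
Codon 3 ACG (Thr): third position 4-fold.
Codon 4 CAA (Gln): third position 2-fold.
Codon 5 AAA (Lys): third position 2-fold.
Four-fold degenerate third positions: 2.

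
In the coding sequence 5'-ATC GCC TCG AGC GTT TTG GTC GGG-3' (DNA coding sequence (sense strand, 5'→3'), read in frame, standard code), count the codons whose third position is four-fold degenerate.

5

Codon 1 ATC (Ile): third position 3-fold.
Codon 2 GCC (Ala): third position 4-fold.
Codon 3 TCG (Ser): third position 4-fold.
Codon 4 AGC (Ser): third position 2-fold.
Codon 5 GTT (Val): third position 4-fold.
Codon 6 TTG (Leu): third position 2-fold.
Codon 7 GTC (Val): third position 4-fold.
Codon 8 GGG (Gly): third position 4-fold.
Four-fold degenerate third positions: 5.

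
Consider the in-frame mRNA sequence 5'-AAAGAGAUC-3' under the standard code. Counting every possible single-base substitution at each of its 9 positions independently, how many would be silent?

Codon 1 (AAA, Lys): 1 synonymous substitution.
Codon 2 (GAG, Glu): 1 synonymous substitution.
Codon 3 (AUC, Ile): 2 synonymous substitutions.
Total: 1 + 1 + 2 = 4.

4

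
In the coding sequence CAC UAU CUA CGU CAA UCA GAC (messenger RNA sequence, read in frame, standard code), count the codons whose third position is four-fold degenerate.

Codon 1 CAC (His): third position 2-fold.
Codon 2 UAU (Tyr): third position 2-fold.
Codon 3 CUA (Leu): third position 4-fold.
Codon 4 CGU (Arg): third position 4-fold.
Codon 5 CAA (Gln): third position 2-fold.
Codon 6 UCA (Ser): third position 4-fold.
Codon 7 GAC (Asp): third position 2-fold.
Four-fold degenerate third positions: 3.

3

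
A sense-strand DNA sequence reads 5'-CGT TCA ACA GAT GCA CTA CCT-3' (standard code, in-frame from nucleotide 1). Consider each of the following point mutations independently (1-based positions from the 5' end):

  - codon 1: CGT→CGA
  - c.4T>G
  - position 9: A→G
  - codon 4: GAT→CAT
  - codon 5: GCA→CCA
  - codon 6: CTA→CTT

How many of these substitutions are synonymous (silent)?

Codon 1: CGT (Arg) → CGA (Arg) — synonymous.
Codon 2: TCA (Ser) → GCA (Ala) — missense.
Codon 3: ACA (Thr) → ACG (Thr) — synonymous.
Codon 4: GAT (Asp) → CAT (His) — missense.
Codon 5: GCA (Ala) → CCA (Pro) — missense.
Codon 6: CTA (Leu) → CTT (Leu) — synonymous.
Synonymous: 3 of 6.

3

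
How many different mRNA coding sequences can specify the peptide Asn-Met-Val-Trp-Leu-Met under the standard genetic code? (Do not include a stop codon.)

Asn: 2 codons.
Met: 1 codon.
Val: 4 codons.
Trp: 1 codon.
Leu: 6 codons.
Met: 1 codon.
2 × 1 × 4 × 1 × 6 × 1 = 48.

48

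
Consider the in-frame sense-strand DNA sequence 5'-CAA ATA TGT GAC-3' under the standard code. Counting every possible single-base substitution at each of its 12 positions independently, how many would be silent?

5

Codon 1 (CAA, Gln): 1 synonymous substitution.
Codon 2 (ATA, Ile): 2 synonymous substitutions.
Codon 3 (TGT, Cys): 1 synonymous substitution.
Codon 4 (GAC, Asp): 1 synonymous substitution.
Total: 1 + 2 + 1 + 1 = 5.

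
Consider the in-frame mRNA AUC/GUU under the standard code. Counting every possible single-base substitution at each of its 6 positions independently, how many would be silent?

5

Codon 1 (AUC, Ile): 2 synonymous substitutions.
Codon 2 (GUU, Val): 3 synonymous substitutions.
Total: 2 + 3 = 5.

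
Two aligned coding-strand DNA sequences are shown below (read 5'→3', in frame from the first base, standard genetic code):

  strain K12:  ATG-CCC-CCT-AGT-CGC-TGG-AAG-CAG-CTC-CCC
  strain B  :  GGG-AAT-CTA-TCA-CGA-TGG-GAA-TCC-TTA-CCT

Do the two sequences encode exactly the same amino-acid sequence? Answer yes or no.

no

Codon 1: ATG Met / GGG Gly — nonsynonymous.
Codon 2: CCC Pro / AAT Asn — nonsynonymous.
Codon 3: CCT Pro / CTA Leu — nonsynonymous.
Codon 4: AGT Ser / TCA Ser — synonymous.
Codon 5: CGC Arg / CGA Arg — synonymous.
Codon 6: TGG Trp / TGG Trp — identical.
Codon 7: AAG Lys / GAA Glu — nonsynonymous.
Codon 8: CAG Gln / TCC Ser — nonsynonymous.
Codon 9: CTC Leu / TTA Leu — synonymous.
Codon 10: CCC Pro / CCT Pro — synonymous.
Nonsynonymous differences: 5 → different protein.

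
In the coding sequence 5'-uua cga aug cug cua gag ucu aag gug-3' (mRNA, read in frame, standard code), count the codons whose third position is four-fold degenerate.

Codon 1 UUA (Leu): third position 2-fold.
Codon 2 CGA (Arg): third position 4-fold.
Codon 3 AUG (Met): third position 1-fold.
Codon 4 CUG (Leu): third position 4-fold.
Codon 5 CUA (Leu): third position 4-fold.
Codon 6 GAG (Glu): third position 2-fold.
Codon 7 UCU (Ser): third position 4-fold.
Codon 8 AAG (Lys): third position 2-fold.
Codon 9 GUG (Val): third position 4-fold.
Four-fold degenerate third positions: 5.

5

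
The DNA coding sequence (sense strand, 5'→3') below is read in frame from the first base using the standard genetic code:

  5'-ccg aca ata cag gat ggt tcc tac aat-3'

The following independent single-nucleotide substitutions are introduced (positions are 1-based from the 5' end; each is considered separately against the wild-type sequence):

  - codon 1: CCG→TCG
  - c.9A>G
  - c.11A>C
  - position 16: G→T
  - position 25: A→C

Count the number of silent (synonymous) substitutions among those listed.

0

Codon 1: CCG (Pro) → TCG (Ser) — missense.
Codon 3: ATA (Ile) → ATG (Met) — missense.
Codon 4: CAG (Gln) → CCG (Pro) — missense.
Codon 6: GGT (Gly) → TGT (Cys) — missense.
Codon 9: AAT (Asn) → CAT (His) — missense.
Synonymous: 0 of 5.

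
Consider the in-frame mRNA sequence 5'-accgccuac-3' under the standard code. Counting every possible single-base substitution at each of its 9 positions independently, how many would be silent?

Codon 1 (ACC, Thr): 3 synonymous substitutions.
Codon 2 (GCC, Ala): 3 synonymous substitutions.
Codon 3 (UAC, Tyr): 1 synonymous substitution.
Total: 3 + 3 + 1 = 7.

7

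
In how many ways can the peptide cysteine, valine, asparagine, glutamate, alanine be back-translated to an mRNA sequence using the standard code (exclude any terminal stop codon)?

Cys: 2 codons.
Val: 4 codons.
Asn: 2 codons.
Glu: 2 codons.
Ala: 4 codons.
2 × 4 × 2 × 2 × 4 = 128.

128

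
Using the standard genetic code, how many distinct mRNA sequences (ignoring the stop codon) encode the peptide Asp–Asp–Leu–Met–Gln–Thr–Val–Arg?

Asp: 2 codons.
Asp: 2 codons.
Leu: 6 codons.
Met: 1 codon.
Gln: 2 codons.
Thr: 4 codons.
Val: 4 codons.
Arg: 6 codons.
2 × 2 × 6 × 1 × 2 × 4 × 4 × 6 = 4608.

4608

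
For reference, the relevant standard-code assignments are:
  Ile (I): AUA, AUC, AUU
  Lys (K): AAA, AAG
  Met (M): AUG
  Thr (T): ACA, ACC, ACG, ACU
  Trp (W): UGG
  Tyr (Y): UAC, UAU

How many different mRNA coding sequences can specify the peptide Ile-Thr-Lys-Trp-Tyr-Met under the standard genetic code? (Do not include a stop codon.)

Ile: 3 codons.
Thr: 4 codons.
Lys: 2 codons.
Trp: 1 codon.
Tyr: 2 codons.
Met: 1 codon.
3 × 4 × 2 × 1 × 2 × 1 = 48.

48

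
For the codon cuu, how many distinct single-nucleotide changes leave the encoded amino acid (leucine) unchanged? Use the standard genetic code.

3

Position 1: none → 0 synonymous.
Position 2: none → 0 synonymous.
Position 3: CUC, CUA, CUG → 3 synonymous.
Total: 0 + 0 + 3 = 3.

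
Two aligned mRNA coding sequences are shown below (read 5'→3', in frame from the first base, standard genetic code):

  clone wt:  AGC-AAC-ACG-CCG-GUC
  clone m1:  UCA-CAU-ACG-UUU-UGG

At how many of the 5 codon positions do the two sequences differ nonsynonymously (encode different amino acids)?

3

Codon 1: AGC Ser / UCA Ser — synonymous.
Codon 2: AAC Asn / CAU His — nonsynonymous.
Codon 3: ACG Thr / ACG Thr — identical.
Codon 4: CCG Pro / UUU Phe — nonsynonymous.
Codon 5: GUC Val / UGG Trp — nonsynonymous.
Nonsynonymous differences: 3.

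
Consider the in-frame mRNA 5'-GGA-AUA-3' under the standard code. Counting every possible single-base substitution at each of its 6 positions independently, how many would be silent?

Codon 1 (GGA, Gly): 3 synonymous substitutions.
Codon 2 (AUA, Ile): 2 synonymous substitutions.
Total: 3 + 2 = 5.

5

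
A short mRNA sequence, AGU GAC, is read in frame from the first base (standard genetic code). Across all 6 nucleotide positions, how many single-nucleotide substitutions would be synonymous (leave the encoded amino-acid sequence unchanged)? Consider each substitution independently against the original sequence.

2

Codon 1 (AGU, Ser): 1 synonymous substitution.
Codon 2 (GAC, Asp): 1 synonymous substitution.
Total: 1 + 1 = 2.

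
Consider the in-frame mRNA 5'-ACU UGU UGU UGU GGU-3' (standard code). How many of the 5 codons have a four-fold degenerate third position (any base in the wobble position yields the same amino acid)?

Codon 1 ACU (Thr): third position 4-fold.
Codon 2 UGU (Cys): third position 2-fold.
Codon 3 UGU (Cys): third position 2-fold.
Codon 4 UGU (Cys): third position 2-fold.
Codon 5 GGU (Gly): third position 4-fold.
Four-fold degenerate third positions: 2.

2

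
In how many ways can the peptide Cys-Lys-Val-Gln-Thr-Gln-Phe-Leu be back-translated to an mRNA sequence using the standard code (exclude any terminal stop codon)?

3072

Cys: 2 codons.
Lys: 2 codons.
Val: 4 codons.
Gln: 2 codons.
Thr: 4 codons.
Gln: 2 codons.
Phe: 2 codons.
Leu: 6 codons.
2 × 2 × 4 × 2 × 4 × 2 × 2 × 6 = 3072.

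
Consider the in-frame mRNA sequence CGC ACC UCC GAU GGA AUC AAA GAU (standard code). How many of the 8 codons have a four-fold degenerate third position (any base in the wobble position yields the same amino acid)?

4

Codon 1 CGC (Arg): third position 4-fold.
Codon 2 ACC (Thr): third position 4-fold.
Codon 3 UCC (Ser): third position 4-fold.
Codon 4 GAU (Asp): third position 2-fold.
Codon 5 GGA (Gly): third position 4-fold.
Codon 6 AUC (Ile): third position 3-fold.
Codon 7 AAA (Lys): third position 2-fold.
Codon 8 GAU (Asp): third position 2-fold.
Four-fold degenerate third positions: 4.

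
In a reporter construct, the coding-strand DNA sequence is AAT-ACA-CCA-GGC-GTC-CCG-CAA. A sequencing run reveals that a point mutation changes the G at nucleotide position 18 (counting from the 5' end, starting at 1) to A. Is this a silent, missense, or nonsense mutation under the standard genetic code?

silent

Position 18 falls in codon 6: CCG → Pro.
After the substitution the codon is CCA → Pro.
Both encode Pro, so the change is synonymous.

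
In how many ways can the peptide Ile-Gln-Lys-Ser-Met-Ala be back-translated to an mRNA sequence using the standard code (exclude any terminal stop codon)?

Ile: 3 codons.
Gln: 2 codons.
Lys: 2 codons.
Ser: 6 codons.
Met: 1 codon.
Ala: 4 codons.
3 × 2 × 2 × 6 × 1 × 4 = 288.

288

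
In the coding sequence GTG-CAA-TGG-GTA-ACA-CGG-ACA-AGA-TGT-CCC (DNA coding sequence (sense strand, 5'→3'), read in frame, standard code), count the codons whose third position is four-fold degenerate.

Codon 1 GTG (Val): third position 4-fold.
Codon 2 CAA (Gln): third position 2-fold.
Codon 3 TGG (Trp): third position 1-fold.
Codon 4 GTA (Val): third position 4-fold.
Codon 5 ACA (Thr): third position 4-fold.
Codon 6 CGG (Arg): third position 4-fold.
Codon 7 ACA (Thr): third position 4-fold.
Codon 8 AGA (Arg): third position 2-fold.
Codon 9 TGT (Cys): third position 2-fold.
Codon 10 CCC (Pro): third position 4-fold.
Four-fold degenerate third positions: 6.

6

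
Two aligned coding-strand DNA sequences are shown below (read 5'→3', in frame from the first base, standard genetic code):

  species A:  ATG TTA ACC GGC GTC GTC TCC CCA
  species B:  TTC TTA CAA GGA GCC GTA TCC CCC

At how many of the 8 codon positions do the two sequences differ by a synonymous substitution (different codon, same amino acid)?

Codon 1: ATG Met / TTC Phe — nonsynonymous.
Codon 2: TTA Leu / TTA Leu — identical.
Codon 3: ACC Thr / CAA Gln — nonsynonymous.
Codon 4: GGC Gly / GGA Gly — synonymous.
Codon 5: GTC Val / GCC Ala — nonsynonymous.
Codon 6: GTC Val / GTA Val — synonymous.
Codon 7: TCC Ser / TCC Ser — identical.
Codon 8: CCA Pro / CCC Pro — synonymous.
Synonymous differences: 3.

3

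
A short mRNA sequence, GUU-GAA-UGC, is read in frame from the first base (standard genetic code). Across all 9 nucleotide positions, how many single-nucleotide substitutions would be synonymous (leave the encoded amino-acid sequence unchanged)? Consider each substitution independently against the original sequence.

Codon 1 (GUU, Val): 3 synonymous substitutions.
Codon 2 (GAA, Glu): 1 synonymous substitution.
Codon 3 (UGC, Cys): 1 synonymous substitution.
Total: 3 + 1 + 1 = 5.

5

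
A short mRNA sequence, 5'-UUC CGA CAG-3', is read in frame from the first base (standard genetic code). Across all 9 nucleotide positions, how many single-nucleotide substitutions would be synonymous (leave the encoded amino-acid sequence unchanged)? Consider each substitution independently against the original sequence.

6

Codon 1 (UUC, Phe): 1 synonymous substitution.
Codon 2 (CGA, Arg): 4 synonymous substitutions.
Codon 3 (CAG, Gln): 1 synonymous substitution.
Total: 1 + 4 + 1 = 6.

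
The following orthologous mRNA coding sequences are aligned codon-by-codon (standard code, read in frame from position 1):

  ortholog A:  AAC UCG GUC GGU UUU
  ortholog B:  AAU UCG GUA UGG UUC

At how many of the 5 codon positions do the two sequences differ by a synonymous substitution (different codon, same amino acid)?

3

Codon 1: AAC Asn / AAU Asn — synonymous.
Codon 2: UCG Ser / UCG Ser — identical.
Codon 3: GUC Val / GUA Val — synonymous.
Codon 4: GGU Gly / UGG Trp — nonsynonymous.
Codon 5: UUU Phe / UUC Phe — synonymous.
Synonymous differences: 3.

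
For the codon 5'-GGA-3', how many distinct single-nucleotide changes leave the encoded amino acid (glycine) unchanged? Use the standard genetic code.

3

Position 1: none → 0 synonymous.
Position 2: none → 0 synonymous.
Position 3: GGU, GGC, GGG → 3 synonymous.
Total: 0 + 0 + 3 = 3.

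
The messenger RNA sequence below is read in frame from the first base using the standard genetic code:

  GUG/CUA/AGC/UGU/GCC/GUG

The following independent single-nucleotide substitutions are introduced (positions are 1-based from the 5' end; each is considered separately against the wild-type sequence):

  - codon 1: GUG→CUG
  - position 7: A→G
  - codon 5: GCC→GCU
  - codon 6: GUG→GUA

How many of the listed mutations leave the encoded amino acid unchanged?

2

Codon 1: GUG (Val) → CUG (Leu) — missense.
Codon 3: AGC (Ser) → GGC (Gly) — missense.
Codon 5: GCC (Ala) → GCU (Ala) — synonymous.
Codon 6: GUG (Val) → GUA (Val) — synonymous.
Synonymous: 2 of 4.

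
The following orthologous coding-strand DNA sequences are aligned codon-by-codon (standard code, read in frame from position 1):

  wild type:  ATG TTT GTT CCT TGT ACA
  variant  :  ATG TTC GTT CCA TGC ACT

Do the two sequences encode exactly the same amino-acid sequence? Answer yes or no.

Codon 1: ATG Met / ATG Met — identical.
Codon 2: TTT Phe / TTC Phe — synonymous.
Codon 3: GTT Val / GTT Val — identical.
Codon 4: CCT Pro / CCA Pro — synonymous.
Codon 5: TGT Cys / TGC Cys — synonymous.
Codon 6: ACA Thr / ACT Thr — synonymous.
Nonsynonymous differences: 0 → same protein.

yes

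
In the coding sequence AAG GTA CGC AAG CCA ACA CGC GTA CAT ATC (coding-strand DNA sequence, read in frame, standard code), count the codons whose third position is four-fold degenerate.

Codon 1 AAG (Lys): third position 2-fold.
Codon 2 GTA (Val): third position 4-fold.
Codon 3 CGC (Arg): third position 4-fold.
Codon 4 AAG (Lys): third position 2-fold.
Codon 5 CCA (Pro): third position 4-fold.
Codon 6 ACA (Thr): third position 4-fold.
Codon 7 CGC (Arg): third position 4-fold.
Codon 8 GTA (Val): third position 4-fold.
Codon 9 CAT (His): third position 2-fold.
Codon 10 ATC (Ile): third position 3-fold.
Four-fold degenerate third positions: 6.

6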